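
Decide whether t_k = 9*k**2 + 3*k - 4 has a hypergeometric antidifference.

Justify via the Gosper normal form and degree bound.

r(k) = (9*k**2 + 21*k + 8)/(9*k**2 + 3*k - 4) after simplifying.
A = 1, B = 1, C = k**2 + k/3 - 4/9.
Key eq: (1)·f(k+1) = (1)·f(k) + (k**2 + k/3 - 4/9).
d = 3 from the (0,0,2) case.
Solving with deg f ≤ 3: f(k) = k*(3*k**2 - 3*k - 4)/9.
Get s_k = R·t_k = k*(3*k**2 - 3*k - 4) with R(k) = B(k−1)f(k)/C(k) = k*(3*k**2 - 3*k - 4)/(9*k**2 + 3*k - 4).
Check: Δs_k = 9*k**2 + 3*k - 4. ✓

Yes. s_k = k*(3*k**2 - 3*k - 4).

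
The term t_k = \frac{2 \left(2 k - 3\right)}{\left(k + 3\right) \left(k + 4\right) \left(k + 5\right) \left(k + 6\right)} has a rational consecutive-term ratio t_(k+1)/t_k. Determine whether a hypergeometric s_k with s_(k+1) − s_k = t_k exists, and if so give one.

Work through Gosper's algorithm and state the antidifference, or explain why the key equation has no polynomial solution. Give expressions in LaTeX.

The ratio is (k + 3)*(2*k - 1)/((k + 7)*(2*k - 3)).
A = k + 3, B = k + 7, C = k - 3/2.
f must satisfy (k + 3)·f(k+1) − (k + 6)·f(k) = k - 3/2.
d = 3 from the (1,1,1) case.
Match coefficients ⇒ f(k) = -k/2.
Get s_k = R·t_k = -2*k/((k + 3)*(k + 4)*(k + 5)) with R(k) = B(k−1)f(k)/C(k) = -k*(k + 6)/(2*k - 3).
Δs = 2*(2*k - 3)/(k**4 + 18*k**3 + 119*k**2 + 342*k + 360), as required.

s_k = - \frac{2 k}{\left(k + 3\right) \left(k + 4\right) \left(k + 5\right)}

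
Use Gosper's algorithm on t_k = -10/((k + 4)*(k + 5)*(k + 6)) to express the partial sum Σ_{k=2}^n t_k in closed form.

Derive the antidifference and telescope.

S(n) = 5*(-n**2 - 11*n + 12)/(42*(n**2 + 11*n + 30))

Ratio r(k) = (k + 4)/(k + 7).
Take A(k)=k + 4, B(k)=k + 7, C(k)=1.
Key eq: (k + 4)·f(k+1) = (k + 6)·f(k) + (1).
Bound: deg f ≤ 2.
Coefficient equations give f(k) = k*(k + 9)/40.
So s_k = (B(k−1)f/C)·t_k = (k*(k + 6)*(k + 9)/40)·t_k = k*(-k - 9)/(4*(k + 4)*(k + 5)).
Δs = -10/(k**3 + 15*k**2 + 74*k + 120), as required.
Telescope: S(n) = s_(n+1) − s_(2) = (-n**2 - 11*n - 10)/(4*(n**2 + 11*n + 30)) − (-11/84) = 5*(-n**2 - 11*n + 12)/(42*(n**2 + 11*n + 30)).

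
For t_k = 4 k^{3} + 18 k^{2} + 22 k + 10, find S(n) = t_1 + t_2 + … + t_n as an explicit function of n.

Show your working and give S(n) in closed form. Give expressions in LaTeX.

S(n) = n \left(n^{3} + 8 n^{2} + 21 n + 24\right)

t_(k+1)/t_k = (2*k**3 + 15*k**2 + 35*k + 27)/(2*k**3 + 9*k**2 + 11*k + 5).
Take A(k)=1, B(k)=1, C(k)=k**3 + 9*k**2/2 + 11*k/2 + 5/2.
Key eq: (1)·f(k+1) = (1)·f(k) + (k**3 + 9*k**2/2 + 11*k/2 + 5/2).
d = 4 from the (0,0,3) case.
Coefficient equations give f(k) = k*(k**3 + 4*k**2 + 3*k + 2)/4.
Then R = B(k−1)f/C = k*(k**3 + 4*k**2 + 3*k + 2)/(2*(2*k**3 + 9*k**2 + 11*k + 5)), so s_k = R(k)·t_k = k*(k**3 + 4*k**2 + 3*k + 2).
Δs = 4*k**3 + 18*k**2 + 22*k + 10, as required.
Telescope: S(n) = s_(n+1) − s_(1) = n**4 + 8*n**3 + 21*n**2 + 24*n + 10 − (10) = n*(n**3 + 8*n**2 + 21*n + 24).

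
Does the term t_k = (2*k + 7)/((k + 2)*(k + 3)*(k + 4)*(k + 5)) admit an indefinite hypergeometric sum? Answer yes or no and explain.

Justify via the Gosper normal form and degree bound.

Compute t_(k+1)/t_k: get (k + 2)*(2*k + 9)/((k + 6)*(2*k + 7)).
Take A(k)=k + 2, B(k)=k + 6, C(k)=k + 7/2.
Need (k + 2)·f(k+1) − (k + 5)·f(k) = k + 7/2.
Degrees (1,1,1) ⇒ d ≤ 3.
Solve for f: f(k) = k*(k + 3)*(k + 6)/16 (degree 3 ≤ 3).
Then R = B(k−1)f/C = k*(k + 3)*(k + 5)*(k + 6)/(8*(2*k + 7)), so s_k = R(k)·t_k = k*(k + 6)/(8*(k**2 + 6*k + 8)).
s_(k+1) − s_k = (2*k + 7)/(k**4 + 14*k**3 + 71*k**2 + 154*k + 120) = t_k.

Yes. s_k = k*(k + 6)/(8*(k**2 + 6*k + 8)).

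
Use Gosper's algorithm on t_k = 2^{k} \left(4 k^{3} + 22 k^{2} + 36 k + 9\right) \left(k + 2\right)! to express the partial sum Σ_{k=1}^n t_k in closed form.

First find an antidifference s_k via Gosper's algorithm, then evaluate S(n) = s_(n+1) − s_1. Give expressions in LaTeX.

Ratio r(k) = 2*(4*k**4 + 46*k**3 + 194*k**2 + 347*k + 213)/(4*k**3 + 22*k**2 + 36*k + 9).
Take A(k)=2*k + 6, B(k)=1, C(k)=k**3 + 11*k**2/2 + 9*k + 9/4.
f must satisfy (2*k + 6)·f(k+1) − (1)·f(k) = k**3 + 11*k**2/2 + 9*k + 9/4.
deg f ≤ 2 (via 1,0,3).
Match coefficients ⇒ f(k) = (2*k**2 + 2*k - 3)/4.
Then R = B(k−1)f/C = (2*k**2 + 2*k - 3)/(4*k**3 + 22*k**2 + 36*k + 9), so s_k = R(k)·t_k = 2**k*(2*k**2 + 2*k - 3)*factorial(k + 2).
Δs = 2**k*(4*k**3 + 22*k**2 + 36*k + 9)*factorial(k + 2), as required.
s_(n+1) = 2**(n + 1)*(2*n**2 + 6*n + 1)*factorial(n + 3) and s_(1) = 12, so S(n) = 4*2**n*n**2*factorial(n + 3) + 12*2**n*n*factorial(n + 3) + 2*2**n*factorial(n + 3) - 12.

S(n) = 4 \cdot 2^{n} n^{2} \left(n + 3\right)! + 12 \cdot 2^{n} n \left(n + 3\right)! + 2 \cdot 2^{n} \left(n + 3\right)! - 12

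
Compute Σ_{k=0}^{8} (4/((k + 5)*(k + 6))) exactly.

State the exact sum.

r(k) = (k + 5)/(k + 7) after simplifying.
A = k + 5, B = k + 7, C = 1.
Set up (k + 5)·f(k+1) − (k + 6)·f(k) − (1) = 0.
From deg A=1, deg B=1, deg C=0: d=1.
Match coefficients ⇒ f(k) = k/5.
So s_k = (B(k−1)f/C)·t_k = (k*(k + 6)/5)·t_k = 4*k/(5*(k + 5)).
Check: Δs_k = 4/(k**2 + 11*k + 30). ✓
Evaluate s at k=9 and k=0: 18/35 and 0; difference 18/35.

Σ = 18/35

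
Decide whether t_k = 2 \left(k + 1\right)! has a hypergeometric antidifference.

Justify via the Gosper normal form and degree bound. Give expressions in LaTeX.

No. Not Gosper-summable.

Compute t_(k+1)/t_k: get k + 2.
Take A(k)=k + 2, B(k)=1, C(k)=1.
Set up (k + 2)·f(k+1) − (1)·f(k) − (1) = 0.
Degrees (1,0,0) ⇒ d ≤ -1.
d = -1 < 0 ⇒ no nonzero polynomial f; not summable.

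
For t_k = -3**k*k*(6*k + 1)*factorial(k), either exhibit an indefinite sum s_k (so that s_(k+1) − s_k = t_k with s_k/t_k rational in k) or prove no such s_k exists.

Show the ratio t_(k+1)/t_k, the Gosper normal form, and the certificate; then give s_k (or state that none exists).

Compute t_(k+1)/t_k: get (k + 1)**2*(18*k + 21)/(k*(6*k + 1)).
Take A(k)=3*k + 3, B(k)=1, C(k)=k**2 + k/6.
Key eq: (3*k + 3)·f(k+1) = (1)·f(k) + (k**2 + k/6).
Bound: deg f ≤ 1.
A polynomial solution: f(k) = (2*k - 3)/6.
So s_k = (B(k−1)f/C)·t_k = ((2*k - 3)/(k*(6*k + 1)))·t_k = -3**k*(2*k - 3)*factorial(k).
Check: Δs_k = -3**k*k*(6*k + 1)*factorial(k). ✓

s_k = -3**k*(2*k - 3)*factorial(k)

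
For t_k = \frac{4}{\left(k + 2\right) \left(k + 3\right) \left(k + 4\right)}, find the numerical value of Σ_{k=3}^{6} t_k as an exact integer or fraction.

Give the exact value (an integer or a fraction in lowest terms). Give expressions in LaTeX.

r(k) = (k + 2)/(k + 5) after simplifying.
Factor: A=k + 2; B=k + 5; C=1.
Need (k + 2)·f(k+1) − (k + 4)·f(k) = 1.
deg f ≤ 2 (via 1,1,0).
Coefficient equations give f(k) = k*(k + 5)/12.
Certificate R = B(k−1)f/C = k*(k + 4)*(k + 5)/12 gives s_k = k*(k + 5)/(3*(k + 2)*(k + 3)).
Verify: 4/(k**3 + 9*k**2 + 26*k + 24) matches t_k.
Evaluate s at k=7 and k=3: 14/45 and 4/15; difference 2/45.

Σ = 2/45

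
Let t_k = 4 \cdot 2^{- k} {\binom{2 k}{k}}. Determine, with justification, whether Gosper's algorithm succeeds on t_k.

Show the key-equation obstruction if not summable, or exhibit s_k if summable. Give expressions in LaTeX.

No — t_k has no hypergeometric antidifference.

t_(k+1)/t_k = (2*k + 1)/(k + 1).
A = 2*k + 1, B = k + 1, C = 1.
Solve (2*k + 1)·f(k+1) − (k)·f(k) = 1.
d = -1 from the (1,1,0) case.
Negative degree bound (-1): no f exists, t_k not Gosper-summable.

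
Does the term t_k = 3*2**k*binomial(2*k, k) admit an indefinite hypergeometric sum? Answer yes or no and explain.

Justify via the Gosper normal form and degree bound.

Step 1: r(k) = 4*(2*k + 1)/(k + 1).
So A=8*k + 4 and B=k + 1, with C=1.
Solve (8*k + 4)·f(k+1) − (k)·f(k) = 1.
Degrees (1,1,0) ⇒ d ≤ -1.
Negative degree bound (-1): no f exists, t_k not Gosper-summable.

No — key equation has no polynomial f.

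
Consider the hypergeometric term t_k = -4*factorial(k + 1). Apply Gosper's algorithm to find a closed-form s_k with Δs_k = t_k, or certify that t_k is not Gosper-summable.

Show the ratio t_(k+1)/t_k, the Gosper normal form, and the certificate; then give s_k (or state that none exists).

no hypergeometric antidifference exists

t_(k+1)/t_k = k + 2.
Normal form (A,B,C) = (k + 2, 1, 1).
f must satisfy (k + 2)·f(k+1) − (1)·f(k) = 1.
Bound: deg f ≤ -1.
deg f ≤ -1 is impossible — no certificate.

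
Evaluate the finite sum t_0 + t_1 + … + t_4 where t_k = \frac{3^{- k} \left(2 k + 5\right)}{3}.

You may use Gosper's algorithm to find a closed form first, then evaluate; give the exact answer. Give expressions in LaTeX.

t_(k+1)/t_k = (2*k + 7)/(3*(2*k + 5)).
A = 1/3, B = 1, C = k + 5/2.
Set up (1/3)·f(k+1) − (1)·f(k) − (k + 5/2) = 0.
Degrees (0,0,1) ⇒ d ≤ 1.
Solve for f: f(k) = -3*(k + 3)/2 (degree 1 ≤ 1).
Certificate R = B(k−1)f/C = -3*(k + 3)/(2*k + 5) gives s_k = (-k - 3)/3**k.
Δs = (2*k + 5)/(3*3**k), as required.
Sum = s_(5) − s_(0); s_(5) = -8/243, s_(0) = -3 ⇒ 721/243.

Σ = 721/243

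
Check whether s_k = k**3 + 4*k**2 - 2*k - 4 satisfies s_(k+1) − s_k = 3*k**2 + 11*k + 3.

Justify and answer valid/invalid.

s_(k+1) = k**3 + 7*k**2 + 9*k - 1
s_(k+1) − s_k = 3*k**2 + 11*k + 3
(s_(k+1) − s_k) − t_k = 0

valid; difference matches t_k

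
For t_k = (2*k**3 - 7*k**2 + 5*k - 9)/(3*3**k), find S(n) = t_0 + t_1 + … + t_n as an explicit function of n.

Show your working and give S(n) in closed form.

S(n) = (-12*3**n - n**3 - n**2 - n + 3)/(3*3**n)

Step 1: r(k) = (2*k**3 - k**2 - 3*k - 9)/(3*(2*k**3 - 7*k**2 + 5*k - 9)).
Normal form (A,B,C) = (1/3, 1, k**3 - 7*k**2/2 + 5*k/2 - 9/2).
Need (1/3)·f(k+1) − (1)·f(k) = k**3 - 7*k**2/2 + 5*k/2 - 9/2.
Bound: deg f ≤ 3.
Coefficient equations give f(k) = -3*(k - 2)*(k**2 + 2)/2.
So s_k = (B(k−1)f/C)·t_k = (-3*(k - 2)*(k**2 + 2)/(2*k**3 - 7*k**2 + 5*k - 9))·t_k = (-k**3 + 2*k**2 - 2*k + 4)/3**k.
Δs = (2*k**3 - 7*k**2 + 5*k - 9)/(3*3**k), as required.
Σ_(k=0)^n t_k = s_(n+1) − s_(0) = (3**(-n - 1)*(-n**3 - n**2 - n + 3)) − (4), i.e. (-12*3**n - n**3 - n**2 - n + 3)/(3*3**n).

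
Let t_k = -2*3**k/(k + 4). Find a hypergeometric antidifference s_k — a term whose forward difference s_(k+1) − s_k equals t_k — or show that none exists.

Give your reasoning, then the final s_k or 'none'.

not Gosper-summable; s_k does not exist

r(k) = 3*(k + 4)/(k + 5) after simplifying.
Take A(k)=3*k + 12, B(k)=k + 5, C(k)=1.
Set up (3*k + 12)·f(k+1) − (k + 4)·f(k) − (1) = 0.
Bound: deg f ≤ -1.
deg f ≤ -1 is impossible — no certificate.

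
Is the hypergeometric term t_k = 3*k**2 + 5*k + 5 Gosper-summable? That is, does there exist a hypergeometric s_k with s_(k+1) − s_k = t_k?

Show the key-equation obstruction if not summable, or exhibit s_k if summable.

Yes. s_k = k*(k**2 + k + 3).

The ratio is (3*k**2 + 11*k + 13)/(3*k**2 + 5*k + 5).
Normal form (A,B,C) = (1, 1, k**2 + 5*k/3 + 5/3).
Need (1)·f(k+1) − (1)·f(k) = k**2 + 5*k/3 + 5/3.
deg f ≤ 3 (via 0,0,2).
Solve for f: f(k) = k*(k**2 + k + 3)/3 (degree 3 ≤ 3).
Then R = B(k−1)f/C = k*(k**2 + k + 3)/(3*k**2 + 5*k + 5), so s_k = R(k)·t_k = k*(k**2 + k + 3).
Verify: 3*k**2 + 5*k + 5 matches t_k.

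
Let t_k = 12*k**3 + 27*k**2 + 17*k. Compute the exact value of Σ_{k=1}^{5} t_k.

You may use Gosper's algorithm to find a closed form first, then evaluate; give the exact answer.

t_(k+1)/t_k = (12*k**3 + 63*k**2 + 107*k + 56)/(k*(12*k**2 + 27*k + 17)).
Gosper form: A/B · C(k+1)/C(k) with A=1, B=1, C=k**3 + 9*k**2/4 + 17*k/12.
Key eq: (1)·f(k+1) = (1)·f(k) + (k**3 + 9*k**2/4 + 17*k/12).
Bound: deg f ≤ 4.
Coefficient equations give f(k) = k*(k - 1)*(3*k**2 + 6*k + 4)/12.
Get s_k = R·t_k = k*(3*k**3 + 3*k**2 - 2*k - 4) with R(k) = B(k−1)f(k)/C(k) = (k - 1)*(3*k**2 + 6*k + 4)/(12*k**2 + 27*k + 17).
Check: Δs_k = k*(12*k**2 + 27*k + 17). ✓
Telescoping: Σ = s_(6) − s_(1) = 4440 − (0) = 4440.

Σ = 4440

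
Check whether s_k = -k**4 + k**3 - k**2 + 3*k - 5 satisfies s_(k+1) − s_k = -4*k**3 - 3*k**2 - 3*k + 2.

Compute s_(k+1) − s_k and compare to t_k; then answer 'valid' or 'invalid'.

Valid: the claim telescopes to t_k.

s_(k+1) = -k**4 - 3*k**3 - 4*k**2 - 3
s_(k+1) − s_k = -4*k**3 - 3*k**2 - 3*k + 2
(s_(k+1) − s_k) − t_k = 0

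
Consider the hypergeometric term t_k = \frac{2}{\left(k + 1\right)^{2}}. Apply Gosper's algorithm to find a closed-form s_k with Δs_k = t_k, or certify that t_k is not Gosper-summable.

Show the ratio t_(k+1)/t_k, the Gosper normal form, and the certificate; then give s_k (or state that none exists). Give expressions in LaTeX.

Compute t_(k+1)/t_k: get (k + 1)**2/(k + 2)**2.
A = k**2 + 2*k + 1, B = k**2 + 4*k + 4, C = 1.
f must satisfy (k**2 + 2*k + 1)·f(k+1) − (k**2 + 2*k + 1)·f(k) = 1.
Degrees (2,2,0) ⇒ d ≤ 0.
Write f(k) = c0. Then LHS − RHS = -1, requiring -1 = 0: contradictory. No certificate.

no hypergeometric antidifference exists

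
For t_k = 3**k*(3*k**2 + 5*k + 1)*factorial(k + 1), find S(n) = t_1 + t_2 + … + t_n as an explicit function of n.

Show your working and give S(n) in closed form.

S(n) = 3**(n + 1)*n*factorial(n + 2)

Ratio r(k) = 3*(3*k**3 + 17*k**2 + 31*k + 18)/(3*k**2 + 5*k + 1).
So A=3*k + 6 and B=1, with C=k**2 + 5*k/3 + 1/3.
Need (3*k + 6)·f(k+1) − (1)·f(k) = k**2 + 5*k/3 + 1/3.
deg f ≤ 1 (via 1,0,2).
Match coefficients ⇒ f(k) = (k - 1)/3.
R(k) = B(k−1)·f(k)/C(k) = (k - 1)/(3*k**2 + 5*k + 1); s_k = R·t_k = 3**k*(k - 1)*factorial(k + 1).
s_(k+1) − s_k = 3**k*(3*k**2 + 5*k + 1)*factorial(k + 1) = t_k.
s_(n+1) = 3**(n + 1)*n*factorial(n + 2) and s_(1) = 0, so S(n) = 3**(n + 1)*n*factorial(n + 2).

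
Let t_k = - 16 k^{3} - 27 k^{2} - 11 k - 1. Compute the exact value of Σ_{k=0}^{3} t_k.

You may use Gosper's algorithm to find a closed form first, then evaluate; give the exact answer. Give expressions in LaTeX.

Σ = -1024

t_(k+1)/t_k = (16*k**3 + 75*k**2 + 113*k + 55)/(16*k**3 + 27*k**2 + 11*k + 1).
Factor: A=1; B=1; C=k**3 + 27*k**2/16 + 11*k/16 + 1/16.
Solve (1)·f(k+1) − (1)·f(k) = k**3 + 27*k**2/16 + 11*k/16 + 1/16.
deg f ≤ 4 (via 0,0,3).
Coefficient equations give f(k) = k**2*(4*k**2 + k - 4)/16.
Get s_k = R·t_k = k**2*(-4*k**2 - k + 4) with R(k) = B(k−1)f(k)/C(k) = k**2*(4*k**2 + k - 4)/(16*k**3 + 27*k**2 + 11*k + 1).
Verify: -16*k**3 - 27*k**2 - 11*k - 1 matches t_k.
Σ_(k=0)^(3) t_k = s_(4) − s_(0) = -1024 − (0) = -1024.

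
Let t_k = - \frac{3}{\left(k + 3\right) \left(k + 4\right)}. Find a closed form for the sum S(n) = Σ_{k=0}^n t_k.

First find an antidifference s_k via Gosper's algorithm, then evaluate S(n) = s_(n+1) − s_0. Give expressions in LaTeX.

Ratio r(k) = (k + 3)/(k + 5).
Take A(k)=k + 3, B(k)=k + 5, C(k)=1.
Key eq: (k + 3)·f(k+1) = (k + 4)·f(k) + (1).
Degrees (1,1,0) ⇒ d ≤ 1.
A polynomial solution: f(k) = k/3.
Then R = B(k−1)f/C = k*(k + 4)/3, so s_k = R(k)·t_k = -k/(k + 3).
Verify: -3/(k**2 + 7*k + 12) matches t_k.
Evaluate: s_(n+1) = (-n - 1)/(n + 4); subtract s_(0) = 0 ⇒ S(n) = (-n - 1)/(n + 4).

S(n) = \frac{- n - 1}{n + 4}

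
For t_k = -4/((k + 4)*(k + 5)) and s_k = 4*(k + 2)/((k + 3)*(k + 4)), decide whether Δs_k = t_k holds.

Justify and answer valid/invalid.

Invalid: residual 8/(k**3 + 12*k**2 + 47*k + 60) ≠ 0.

s_(k+1) = 4*(k + 3)/((k + 4)*(k + 5))
s_(k+1) − s_k = 4*(-k - 1)/(k**3 + 12*k**2 + 47*k + 60)
(s_(k+1) − s_k) − t_k = 8/(k**3 + 12*k**2 + 47*k + 60)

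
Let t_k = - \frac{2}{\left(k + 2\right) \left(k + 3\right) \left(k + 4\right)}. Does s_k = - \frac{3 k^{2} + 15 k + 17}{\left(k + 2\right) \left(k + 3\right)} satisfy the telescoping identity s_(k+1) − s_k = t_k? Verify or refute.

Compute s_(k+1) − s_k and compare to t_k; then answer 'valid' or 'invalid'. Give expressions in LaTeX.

s_(k+1) = (-15*k - 3*(k + 1)**2 - 32)/((k + 3)*(k + 4))
s_(k+1) − s_k = -2/(k**3 + 9*k**2 + 26*k + 24)
(s_(k+1) − s_k) − t_k = 0

valid (s_(k+1) − s_k reduces to t_k)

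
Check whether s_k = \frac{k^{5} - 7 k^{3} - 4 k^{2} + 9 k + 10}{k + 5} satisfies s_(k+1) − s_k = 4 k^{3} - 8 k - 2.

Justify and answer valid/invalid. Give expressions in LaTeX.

Invalid: residual \frac{3 \left(- 3 k^{4} - 22 k^{3} + 5 k^{2} + 44 k + 15\right)}{k^{2} + 11 k + 30} ≠ 0.

s_(k+1) = (9*k + (k + 1)**5 - 7*(k + 1)**3 - 4*(k + 1)**2 + 19)/(k + 6)
s_(k+1) − s_k = (4*k**5 + 35*k**4 + 46*k**3 - 75*k**2 - 130*k - 15)/(k**2 + 11*k + 30)
(s_(k+1) − s_k) − t_k = 3*(-3*k**4 - 22*k**3 + 5*k**2 + 44*k + 15)/(k**2 + 11*k + 30)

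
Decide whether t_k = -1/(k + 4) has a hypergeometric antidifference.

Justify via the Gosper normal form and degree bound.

No — the linear system for f has no solution.

t_(k+1)/t_k = (k + 4)/(k + 5).
So A=k + 4 and B=k + 5, with C=1.
Set up (k + 4)·f(k+1) − (k + 4)·f(k) − (1) = 0.
d = 0 from the (1,1,0) case.
Put f(k) = c0: A·f(k+1) − B(k−1)·f(k) − C = -1; need -1 = 0 — inconsistent ⇒ no f, not summable.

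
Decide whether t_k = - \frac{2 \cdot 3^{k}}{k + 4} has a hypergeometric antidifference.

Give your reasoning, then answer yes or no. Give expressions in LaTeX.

No — key equation has no polynomial f.

t_(k+1)/t_k = 3*(k + 4)/(k + 5).
A = 3*k + 12, B = k + 5, C = 1.
Solve (3*k + 12)·f(k+1) − (k + 4)·f(k) = 1.
Degrees (1,1,0) ⇒ d ≤ -1.
deg f ≤ -1 is impossible — no certificate.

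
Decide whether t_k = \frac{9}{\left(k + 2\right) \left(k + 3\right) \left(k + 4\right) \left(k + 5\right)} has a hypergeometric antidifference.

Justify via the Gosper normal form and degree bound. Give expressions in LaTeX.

Compute t_(k+1)/t_k: get (k + 2)/(k + 6).
Take A(k)=k + 2, B(k)=k + 6, C(k)=1.
Need (k + 2)·f(k+1) − (k + 5)·f(k) = 1.
Bound: deg f ≤ 3.
Solving with deg f ≤ 3: f(k) = k*(k**2 + 9*k + 26)/72.
Certificate R = B(k−1)f/C = k*(k + 5)*(k**2 + 9*k + 26)/72 gives s_k = k*(k**2 + 9*k + 26)/(8*(k + 2)*(k + 3)*(k + 4)).
s_(k+1) − s_k = 9/(k**4 + 14*k**3 + 71*k**2 + 154*k + 120) = t_k.

Yes. s_k = \frac{k \left(k^{2} + 9 k + 26\right)}{8 \left(k + 2\right) \left(k + 3\right) \left(k + 4\right)}.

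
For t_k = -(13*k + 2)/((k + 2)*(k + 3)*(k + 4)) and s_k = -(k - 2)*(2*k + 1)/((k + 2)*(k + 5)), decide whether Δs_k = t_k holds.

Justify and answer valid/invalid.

s_(k+1) = -(k - 1)*(2*k + 3)/((k + 3)*(k + 6))
s_(k+1) − s_k = (-17*k**2 - 61*k - 6)/(k**4 + 16*k**3 + 91*k**2 + 216*k + 180)
(s_(k+1) − s_k) − t_k = 2*(-2*k**3 + 8*k**2 + 81*k + 18)/(k**5 + 20*k**4 + 155*k**3 + 580*k**2 + 1044*k + 720)

Invalid: residual 2*(-2*k**3 + 8*k**2 + 81*k + 18)/(k**5 + 20*k**4 + 155*k**3 + 580*k**2 + 1044*k + 720) ≠ 0.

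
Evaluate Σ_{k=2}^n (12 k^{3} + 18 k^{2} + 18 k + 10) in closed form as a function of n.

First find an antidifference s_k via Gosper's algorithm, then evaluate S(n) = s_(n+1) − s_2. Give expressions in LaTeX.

S(n) = 3 n^{4} + 12 n^{3} + 21 n^{2} + 22 n - 58

t_(k+1)/t_k = (6*k**3 + 27*k**2 + 45*k + 29)/(6*k**3 + 9*k**2 + 9*k + 5).
Normal form (A,B,C) = (1, 1, k**3 + 3*k**2/2 + 3*k/2 + 5/6).
Solve (1)·f(k+1) − (1)·f(k) = k**3 + 3*k**2/2 + 3*k/2 + 5/6.
Bound: deg f ≤ 4.
Solving with deg f ≤ 4: f(k) = k*(3*k**3 + 3*k + 4)/12.
Certificate R = B(k−1)f/C = k*(3*k**3 + 3*k + 4)/(2*(6*k**3 + 9*k**2 + 9*k + 5)) gives s_k = k*(3*k**3 + 3*k + 4).
Check: Δs_k = 12*k**3 + 18*k**2 + 18*k + 10. ✓
s_(n+1) = 3*n**4 + 12*n**3 + 21*n**2 + 22*n + 10 and s_(2) = 68, so S(n) = 3*n**4 + 12*n**3 + 21*n**2 + 22*n - 58.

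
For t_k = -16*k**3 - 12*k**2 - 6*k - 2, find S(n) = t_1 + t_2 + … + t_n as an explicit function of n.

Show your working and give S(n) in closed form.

S(n) = n*(-4*n**3 - 12*n**2 - 13*n - 7)

t_(k+1)/t_k = (8*k**3 + 30*k**2 + 39*k + 18)/(8*k**3 + 6*k**2 + 3*k + 1).
Normal form (A,B,C) = (1, 1, k**3 + 3*k**2/4 + 3*k/8 + 1/8).
Key eq: (1)·f(k+1) = (1)·f(k) + (k**3 + 3*k**2/4 + 3*k/8 + 1/8).
From deg A=0, deg B=0, deg C=3: d=4.
Coefficient equations give f(k) = k*(4*k**3 - 4*k**2 + k + 1)/16.
Get s_k = R·t_k = k*(-4*k**3 + 4*k**2 - k - 1) with R(k) = B(k−1)f(k)/C(k) = k*(4*k**3 - 4*k**2 + k + 1)/(2*(2*k + 1)*(4*k**2 + k + 1)).
Verify: -16*k**3 - 12*k**2 - 6*k - 2 matches t_k.
Σ_(k=1)^n t_k = s_(n+1) − s_(1) = (-4*n**4 - 12*n**3 - 13*n**2 - 7*n - 2) − (-2), i.e. n*(-4*n**3 - 12*n**2 - 13*n - 7).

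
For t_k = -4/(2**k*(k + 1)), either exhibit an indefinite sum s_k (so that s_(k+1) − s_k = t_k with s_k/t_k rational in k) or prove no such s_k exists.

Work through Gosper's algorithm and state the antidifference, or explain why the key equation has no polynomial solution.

Step 1: r(k) = (k + 1)/(2*(k + 2)).
So A=k/2 + 1/2 and B=k + 2, with C=1.
Key eq: (k/2 + 1/2)·f(k+1) = (k + 1)·f(k) + (1).
Degrees (1,1,0) ⇒ d ≤ -1.
deg f ≤ -1 is impossible — no certificate.

none (Gosper's algorithm certifies no s_k)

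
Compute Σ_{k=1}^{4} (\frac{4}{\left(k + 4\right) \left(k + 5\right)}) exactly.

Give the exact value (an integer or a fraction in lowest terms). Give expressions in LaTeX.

The ratio is (k + 4)/(k + 6).
A = k + 4, B = k + 6, C = 1.
Need (k + 4)·f(k+1) − (k + 5)·f(k) = 1.
From deg A=1, deg B=1, deg C=0: d=1.
Solve for f: f(k) = k/4 (degree 1 ≤ 1).
Certificate R = B(k−1)f/C = k*(k + 5)/4 gives s_k = k/(k + 4).
s_(k+1) − s_k = 4/(k**2 + 9*k + 20) = t_k.
Sum = s_(5) − s_(1); s_(5) = 5/9, s_(1) = 1/5 ⇒ 16/45.

Σ = 16/45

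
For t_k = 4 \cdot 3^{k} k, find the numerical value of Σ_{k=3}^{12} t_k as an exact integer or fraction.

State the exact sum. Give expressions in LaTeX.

r(k) = 3 + 3/k after simplifying.
Take A(k)=3, B(k)=1, C(k)=k.
Solve (3)·f(k+1) − (1)·f(k) = k.
d = 1 from the (0,0,1) case.
Match coefficients ⇒ f(k) = (2*k - 3)/4.
So s_k = (B(k−1)f/C)·t_k = ((2*k - 3)/(4*k))·t_k = 3**k*(2*k - 3).
Check: Δs_k = 4*3**k*k. ✓
Telescoping: Σ = s_(13) − s_(3) = 36669429 − (81) = 36669348.

Σ = 36669348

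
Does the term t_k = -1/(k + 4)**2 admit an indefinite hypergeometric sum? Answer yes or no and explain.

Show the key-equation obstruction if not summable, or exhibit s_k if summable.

Compute t_(k+1)/t_k: get (k + 4)**2/(k + 5)**2.
So A=k**2 + 8*k + 16 and B=k**2 + 10*k + 25, with C=1.
Solve (k**2 + 8*k + 16)·f(k+1) − (k**2 + 8*k + 16)·f(k) = 1.
Degrees (2,2,0) ⇒ d ≤ 0.
f = c0 ⇒ A·f(k+1) − B(k−1)·f(k) − C = -1. The system {-1 = 0} is inconsistent; no antidifference.

No — t_k has no hypergeometric antidifference.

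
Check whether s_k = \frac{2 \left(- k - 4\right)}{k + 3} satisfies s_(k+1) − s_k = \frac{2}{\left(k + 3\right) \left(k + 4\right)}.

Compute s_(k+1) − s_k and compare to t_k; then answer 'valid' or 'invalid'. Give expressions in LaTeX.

s_(k+1) = 2*(-k - 5)/(k + 4)
s_(k+1) − s_k = 2/(k**2 + 7*k + 12)
(s_(k+1) − s_k) − t_k = 0

Valid — Δs_k = t_k.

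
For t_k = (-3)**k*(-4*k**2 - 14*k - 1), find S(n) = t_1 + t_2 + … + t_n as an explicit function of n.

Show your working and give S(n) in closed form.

S(n) = -3*(-3)**n*n**2 - 12*(-3)**n*n - 3*(-3)**n + 3

Ratio r(k) = 3*(-4*k**2 - 22*k - 19)/(4*k**2 + 14*k + 1).
A = -3, B = 1, C = k**2 + 7*k/2 + 1/4.
f must satisfy (-3)·f(k+1) − (1)·f(k) = k**2 + 7*k/2 + 1/4.
From deg A=0, deg B=0, deg C=2: d=2.
A polynomial solution: f(k) = -(k**2 + 2*k - 2)/4.
So s_k = (B(k−1)f/C)·t_k = (-(k**2 + 2*k - 2)/(4*k**2 + 14*k + 1))·t_k = (-3)**k*(k**2 + 2*k - 2).
s_(k+1) − s_k = (-3)**k*(-4*k**2 - 14*k - 1) = t_k.
Evaluate: s_(n+1) = (-3)**(n + 1)*(n**2 + 4*n + 1); subtract s_(1) = -3 ⇒ S(n) = -3*(-3)**n*n**2 - 12*(-3)**n*n - 3*(-3)**n + 3.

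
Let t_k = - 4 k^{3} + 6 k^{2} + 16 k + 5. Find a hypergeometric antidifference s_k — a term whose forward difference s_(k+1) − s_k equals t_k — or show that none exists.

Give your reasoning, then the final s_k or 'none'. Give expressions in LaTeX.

t_(k+1)/t_k = (4*k**3 + 6*k**2 - 16*k - 23)/(4*k**3 - 6*k**2 - 16*k - 5).
Factor: A=1; B=1; C=k**3 - 3*k**2/2 - 4*k - 5/4.
f must satisfy (1)·f(k+1) − (1)·f(k) = k**3 - 3*k**2/2 - 4*k - 5/4.
d = 4 from the (0,0,3) case.
Match coefficients ⇒ f(k) = k*(k**3 - 4*k**2 - 4*k + 2)/4.
So s_k = (B(k−1)f/C)·t_k = (k*(k**3 - 4*k**2 - 4*k + 2)/(4*k**3 - 6*k**2 - 16*k - 5))·t_k = k*(-k**3 + 4*k**2 + 4*k - 2).
Check: Δs_k = -4*k**3 + 6*k**2 + 16*k + 5. ✓

s_k = k \left(- k^{3} + 4 k^{2} + 4 k - 2\right)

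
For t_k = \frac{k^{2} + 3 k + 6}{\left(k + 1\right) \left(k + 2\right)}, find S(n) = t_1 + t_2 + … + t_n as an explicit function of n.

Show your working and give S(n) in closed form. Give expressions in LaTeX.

S(n) = \frac{n \left(n + 4\right)}{n + 2}

Ratio r(k) = (k + 1)*(3*k + (k + 1)**2 + 9)/((k + 3)*(k**2 + 3*k + 6)).
Factor: A=k + 1; B=k + 3; C=k**2 + 3*k + 6.
Key eq: (k + 1)·f(k+1) = (k + 2)·f(k) + (k**2 + 3*k + 6).
d = 2 from the (1,1,2) case.
Coefficient equations give f(k) = k*(k + 5).
Certificate R = B(k−1)f/C = k*(k + 2)*(k + 5)/(k**2 + 3*k + 6) gives s_k = k*(k + 5)/(k + 1).
Verify: (k**2 + 3*k + 6)/(k**2 + 3*k + 2) matches t_k.
Telescope: S(n) = s_(n+1) − s_(1) = (n**2 + 7*n + 6)/(n + 2) − (3) = n*(n + 4)/(n + 2).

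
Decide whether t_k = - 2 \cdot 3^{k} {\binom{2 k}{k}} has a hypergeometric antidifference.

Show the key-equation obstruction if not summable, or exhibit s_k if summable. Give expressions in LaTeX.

Compute t_(k+1)/t_k: get 6*(2*k + 1)/(k + 1).
A = 12*k + 6, B = k + 1, C = 1.
Need (12*k + 6)·f(k+1) − (k)·f(k) = 1.
Degrees (1,1,0) ⇒ d ≤ -1.
Bound -1 < 0, so the key equation has no polynomial solution.

No; the degree bound rules out any f.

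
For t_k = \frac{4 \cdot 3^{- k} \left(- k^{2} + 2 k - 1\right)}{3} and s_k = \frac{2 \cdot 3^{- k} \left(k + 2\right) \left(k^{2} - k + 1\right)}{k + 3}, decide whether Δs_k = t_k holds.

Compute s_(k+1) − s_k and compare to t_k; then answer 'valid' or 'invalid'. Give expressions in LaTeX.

Invalid: residual \frac{2 \cdot 3^{- k} \left(2 k^{3} + 5 k^{2} - 13 k + 9\right)}{3 \left(k^{2} + 7 k + 12\right)} ≠ 0.

s_(k+1) = -2*(k + 3)*(k - (k + 1)**2)/(3*3**k*(k + 4))
s_(k+1) − s_k = 2*(-2*k**4 - 8*k**3 + 7*k**2 + 21*k - 15)/(3*3**k*(k**2 + 7*k + 12))
(s_(k+1) − s_k) − t_k = 2*(2*k**3 + 5*k**2 - 13*k + 9)/(3*3**k*(k**2 + 7*k + 12))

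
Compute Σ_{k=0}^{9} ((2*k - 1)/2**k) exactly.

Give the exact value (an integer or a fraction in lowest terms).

Σ = 1003/512

Compute t_(k+1)/t_k: get (2*k + 1)/(2*(2*k - 1)).
Take A(k)=1/2, B(k)=1, C(k)=k - 1/2.
Need (1/2)·f(k+1) − (1)·f(k) = k - 1/2.
Bound: deg f ≤ 1.
A polynomial solution: f(k) = -2*k - 1.
So s_k = (B(k−1)f/C)·t_k = (-2*(2*k + 1)/(2*k - 1))·t_k = 2*(-2*k - 1)/2**k.
Verify: (2*k - 1)/2**k matches t_k.
Sum = s_(10) − s_(0); s_(10) = -21/512, s_(0) = -2 ⇒ 1003/512.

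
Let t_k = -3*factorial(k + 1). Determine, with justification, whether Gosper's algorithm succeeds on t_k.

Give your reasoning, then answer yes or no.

Ratio r(k) = k + 2.
Take A(k)=k + 2, B(k)=1, C(k)=1.
Key eq: (k + 2)·f(k+1) = (1)·f(k) + (1).
Bound: deg f ≤ -1.
d = -1 < 0 ⇒ no nonzero polynomial f; not summable.

No — negative degree bound, so no certificate f.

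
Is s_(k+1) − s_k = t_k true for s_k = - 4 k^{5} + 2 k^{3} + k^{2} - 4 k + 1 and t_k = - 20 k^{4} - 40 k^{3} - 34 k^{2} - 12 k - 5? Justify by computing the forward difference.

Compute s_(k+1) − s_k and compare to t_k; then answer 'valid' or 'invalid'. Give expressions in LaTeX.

s_(k+1) = -4*k - 4*(k + 1)**5 + 2*(k + 1)**3 + (k + 1)**2 - 3
s_(k+1) − s_k = -20*k**4 - 40*k**3 - 34*k**2 - 12*k - 5
(s_(k+1) − s_k) − t_k = 0

Valid: the claim telescopes to t_k.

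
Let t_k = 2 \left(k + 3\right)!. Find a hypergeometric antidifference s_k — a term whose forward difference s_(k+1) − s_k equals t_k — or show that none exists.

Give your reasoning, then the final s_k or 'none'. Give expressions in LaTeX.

t_(k+1)/t_k = k + 4.
Take A(k)=k + 4, B(k)=1, C(k)=1.
Need (k + 4)·f(k+1) − (1)·f(k) = 1.
Degrees (1,0,0) ⇒ d ≤ -1.
Negative degree bound (-1): no f exists, t_k not Gosper-summable.

not Gosper-summable; s_k does not exist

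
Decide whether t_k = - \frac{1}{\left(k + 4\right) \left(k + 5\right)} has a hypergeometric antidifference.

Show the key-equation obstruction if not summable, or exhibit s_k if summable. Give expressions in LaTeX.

Yes. s_k = - \frac{k}{4 k + 16}.

The ratio is (k + 4)/(k + 6).
Factor: A=k + 4; B=k + 6; C=1.
Key eq: (k + 4)·f(k+1) = (k + 5)·f(k) + (1).
From deg A=1, deg B=1, deg C=0: d=1.
Solve for f: f(k) = k/4 (degree 1 ≤ 1).
Get s_k = R·t_k = -k/(4*k + 16) with R(k) = B(k−1)f(k)/C(k) = k*(k + 5)/4.
Check: Δs_k = -1/(k**2 + 9*k + 20). ✓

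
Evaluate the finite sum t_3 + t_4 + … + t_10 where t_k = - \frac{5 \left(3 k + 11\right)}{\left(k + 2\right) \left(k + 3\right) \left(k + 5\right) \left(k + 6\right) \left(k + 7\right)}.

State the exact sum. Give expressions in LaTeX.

Σ = -397/31824

Compute t_(k+1)/t_k: get (k + 2)*(k + 5)*(3*k + 14)/((k + 4)*(k + 8)*(3*k + 11)).
Factor: A=k + 2; B=k + 8; C=k**2 + 23*k/3 + 44/3.
Key eq: (k + 2)·f(k+1) = (k + 7)·f(k) + (k**2 + 23*k/3 + 44/3).
Degrees (1,1,2) ⇒ d ≤ 5.
Solve for f: f(k) = k*(k + 3)*(k + 4)*(k**2 + 13*k + 52)/180 (degree 5 ≤ 5).
Then R = B(k−1)f/C = k*(k + 3)*(k + 7)*(k**2 + 13*k + 52)/(60*(3*k + 11)), so s_k = R(k)·t_k = k*(-k**2 - 13*k - 52)/(12*(k**3 + 13*k**2 + 52*k + 60)).
Δs = 5*(-3*k - 11)/(k**5 + 23*k**4 + 203*k**3 + 853*k**2 + 1692*k + 1260), as required.
Σ_(k=3)^(10) t_k = s_(11) − s_(3) = -869/10608 − (-5/72) = -397/31824.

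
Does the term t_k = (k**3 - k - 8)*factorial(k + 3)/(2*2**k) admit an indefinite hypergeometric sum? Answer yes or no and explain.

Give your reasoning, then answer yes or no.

Yes. s_k = (k**2 - 4*k + 2)*factorial(k + 3)/2**k.

r(k) = (k + 4)*(k - (k + 1)**3 + 9)/(2*(-k**3 + k + 8)) after simplifying.
Take A(k)=k/2 + 2, B(k)=1, C(k)=k**3 - k - 8.
Key eq: (k/2 + 2)·f(k+1) = (1)·f(k) + (k**3 - k - 8).
d = 2 from the (1,0,3) case.
Match coefficients ⇒ f(k) = 2*(k**2 - 4*k + 2).
R(k) = B(k−1)·f(k)/C(k) = 2*(k**2 - 4*k + 2)/(k**3 - k - 8); s_k = R·t_k = (k**2 - 4*k + 2)*factorial(k + 3)/2**k.
Verify: (k**3 - k - 8)*factorial(k + 3)/(2*2**k) matches t_k.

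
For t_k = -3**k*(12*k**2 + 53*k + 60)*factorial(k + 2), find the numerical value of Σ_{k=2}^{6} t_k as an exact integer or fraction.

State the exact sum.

Step 1: r(k) = 3*(12*k**3 + 113*k**2 + 356*k + 375)/(12*k**2 + 53*k + 60).
Normal form (A,B,C) = (3*k + 9, 1, k**2 + 53*k/12 + 5).
Need (3*k + 9)·f(k+1) − (1)·f(k) = k**2 + 53*k/12 + 5.
From deg A=1, deg B=0, deg C=2: d=1.
Match coefficients ⇒ f(k) = (4*k + 3)/12.
Get s_k = R·t_k = -3**k*(4*k + 3)*factorial(k + 2) with R(k) = B(k−1)f(k)/C(k) = (4*k + 3)/(12*k**2 + 53*k + 60).
Δs = -3**k*(12*k**2 + 53*k + 60)*factorial(k + 2), as required.
Sum = s_(7) − s_(2); s_(7) = -24602175360, s_(2) = -2376 ⇒ -24602172984.

Σ = -24602172984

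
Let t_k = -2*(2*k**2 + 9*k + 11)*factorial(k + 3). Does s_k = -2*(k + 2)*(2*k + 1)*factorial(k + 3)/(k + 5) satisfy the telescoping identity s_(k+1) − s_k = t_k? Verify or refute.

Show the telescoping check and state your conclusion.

s_(k+1) = -2*(k + 3)*(2*k + 3)*factorial(k + 4)/(k + 6)
s_(k+1) − s_k = -2*(2*k**4 + 25*k**3 + 113*k**2 + 229*k + 168)*factorial(k + 3)/((k + 5)*(k + 6))
(s_(k+1) − s_k) − t_k = 6*(2*k**3 + 19*k**2 + 54*k + 54)*factorial(k + 3)/((k + 5)*(k + 6))

Invalid: residual 6*(2*k**3 + 19*k**2 + 54*k + 54)*factorial(k + 3)/((k + 5)*(k + 6)) ≠ 0.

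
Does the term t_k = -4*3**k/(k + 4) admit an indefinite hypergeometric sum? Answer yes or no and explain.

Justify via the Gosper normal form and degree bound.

r(k) = 3*(k + 4)/(k + 5) after simplifying.
Factor: A=3*k + 12; B=k + 5; C=1.
Need (3*k + 12)·f(k+1) − (k + 4)·f(k) = 1.
d = -1 from the (1,1,0) case.
d = -1 < 0 ⇒ no nonzero polynomial f; not summable.

No — negative degree bound, so no certificate f.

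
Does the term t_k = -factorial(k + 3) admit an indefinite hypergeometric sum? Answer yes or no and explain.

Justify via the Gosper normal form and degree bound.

Ratio r(k) = k + 4.
Gosper form: A/B · C(k+1)/C(k) with A=k + 4, B=1, C=1.
Key eq: (k + 4)·f(k+1) = (1)·f(k) + (1).
Bound: deg f ≤ -1.
deg f ≤ -1 is impossible — no certificate.

No — key equation has no polynomial f.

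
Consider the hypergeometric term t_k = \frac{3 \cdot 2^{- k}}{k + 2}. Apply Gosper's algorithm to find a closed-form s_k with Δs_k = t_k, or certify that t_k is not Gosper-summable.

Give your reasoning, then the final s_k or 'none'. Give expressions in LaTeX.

Ratio r(k) = (k + 2)/(2*(k + 3)).
Normal form (A,B,C) = (k/2 + 1, k + 3, 1).
Set up (k/2 + 1)·f(k+1) − (k + 2)·f(k) − (1) = 0.
deg f ≤ -1 (via 1,1,0).
deg f ≤ -1 is impossible — no certificate.

no hypergeometric antidifference exists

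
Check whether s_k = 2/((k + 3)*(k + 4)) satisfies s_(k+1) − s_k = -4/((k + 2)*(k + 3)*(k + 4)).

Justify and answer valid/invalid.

Invalid: residual 12/(k**4 + 14*k**3 + 71*k**2 + 154*k + 120) ≠ 0.

s_(k+1) = 2/((k + 4)*(k + 5))
s_(k+1) − s_k = -4/(k**3 + 12*k**2 + 47*k + 60)
(s_(k+1) − s_k) − t_k = 12/(k**4 + 14*k**3 + 71*k**2 + 154*k + 120)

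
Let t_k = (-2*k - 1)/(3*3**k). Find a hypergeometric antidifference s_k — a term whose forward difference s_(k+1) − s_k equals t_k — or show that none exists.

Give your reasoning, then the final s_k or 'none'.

r(k) = (2*k + 3)/(3*(2*k + 1)) after simplifying.
So A=1/3 and B=1, with C=k + 1/2.
f must satisfy (1/3)·f(k+1) − (1)·f(k) = k + 1/2.
Degrees (0,0,1) ⇒ d ≤ 1.
Match coefficients ⇒ f(k) = -3*(k + 1)/2.
Then R = B(k−1)f/C = -3*(k + 1)/(2*k + 1), so s_k = R(k)·t_k = (k + 1)/3**k.
Verify: (-2*k - 1)/(3*3**k) matches t_k.

s_k = (k + 1)/3**k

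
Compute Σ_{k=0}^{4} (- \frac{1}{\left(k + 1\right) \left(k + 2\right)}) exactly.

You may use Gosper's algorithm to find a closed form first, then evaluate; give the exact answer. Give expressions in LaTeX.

Σ = -5/6

Step 1: r(k) = (k + 1)/(k + 3).
Normal form (A,B,C) = (k + 1, k + 3, 1).
Solve (k + 1)·f(k+1) − (k + 2)·f(k) = 1.
deg f ≤ 1 (via 1,1,0).
Solve for f: f(k) = k (degree 1 ≤ 1).
So s_k = (B(k−1)f/C)·t_k = (k*(k + 2))·t_k = -k/(k + 1).
Check: Δs_k = -1/(k**2 + 3*k + 2). ✓
Σ_(k=0)^(4) t_k = s_(5) − s_(0) = -5/6 − (0) = -5/6.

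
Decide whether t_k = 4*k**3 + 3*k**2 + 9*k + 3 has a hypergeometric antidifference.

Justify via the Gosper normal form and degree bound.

Yes. s_k = k*(k**3 - k**2 + 4*k - 1).

Compute t_(k+1)/t_k: get (4*k**3 + 15*k**2 + 27*k + 19)/(4*k**3 + 3*k**2 + 9*k + 3).
Normal form (A,B,C) = (1, 1, k**3 + 3*k**2/4 + 9*k/4 + 3/4).
Key eq: (1)·f(k+1) = (1)·f(k) + (k**3 + 3*k**2/4 + 9*k/4 + 3/4).
Bound: deg f ≤ 4.
Solving with deg f ≤ 4: f(k) = k*(k**3 - k**2 + 4*k - 1)/4.
Then R = B(k−1)f/C = k*(k**3 - k**2 + 4*k - 1)/(4*k**3 + 3*k**2 + 9*k + 3), so s_k = R(k)·t_k = k*(k**3 - k**2 + 4*k - 1).
Verify: 4*k**3 + 3*k**2 + 9*k + 3 matches t_k.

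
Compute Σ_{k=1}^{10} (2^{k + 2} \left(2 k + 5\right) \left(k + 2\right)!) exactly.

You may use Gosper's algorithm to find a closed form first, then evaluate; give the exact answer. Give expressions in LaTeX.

Σ = 51011754393552

r(k) = 2*(k + 3)*(2*k + 7)/(2*k + 5) after simplifying.
Take A(k)=2*k + 6, B(k)=1, C(k)=k + 5/2.
Solve (2*k + 6)·f(k+1) − (1)·f(k) = k + 5/2.
Bound: deg f ≤ 0.
Coefficient equations give f(k) = 1/2.
Then R = B(k−1)f/C = 1/(2*k + 5), so s_k = R(k)·t_k = 2**(k + 2)*factorial(k + 2).
Δs = 2**(k + 2)*(2*k + 5)*factorial(k + 2), as required.
Telescoping: Σ = s_(11) − s_(1) = 51011754393600 − (48) = 51011754393552.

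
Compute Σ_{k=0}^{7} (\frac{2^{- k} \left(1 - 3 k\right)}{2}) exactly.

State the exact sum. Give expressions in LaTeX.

Σ = -243/128

The ratio is (3*k + 2)/(2*(3*k - 1)).
Normal form (A,B,C) = (1/2, 1, k - 1/3).
Set up (1/2)·f(k+1) − (1)·f(k) − (k - 1/3) = 0.
d = 1 from the (0,0,1) case.
A polynomial solution: f(k) = -2*(3*k + 2)/3.
So s_k = (B(k−1)f/C)·t_k = (-2*(3*k + 2)/(3*k - 1))·t_k = (3*k + 2)/2**k.
s_(k+1) − s_k = (1 - 3*k)/(2*2**k) = t_k.
Sum = s_(8) − s_(0); s_(8) = 13/128, s_(0) = 2 ⇒ -243/128.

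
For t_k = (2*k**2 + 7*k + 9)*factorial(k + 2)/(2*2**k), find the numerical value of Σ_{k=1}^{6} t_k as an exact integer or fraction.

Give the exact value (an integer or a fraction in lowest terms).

Compute t_(k+1)/t_k: get (k + 3)*(7*k + 2*(k + 1)**2 + 16)/(2*(2*k**2 + 7*k + 9)).
So A=k/2 + 3/2 and B=1, with C=k**2 + 7*k/2 + 9/2.
Key eq: (k/2 + 3/2)·f(k+1) = (1)·f(k) + (k**2 + 7*k/2 + 9/2).
d = 1 from the (1,0,2) case.
Coefficient equations give f(k) = 2*k + 3.
Get s_k = R·t_k = (2*k + 3)*factorial(k + 2)/2**k with R(k) = B(k−1)f(k)/C(k) = 2*(2*k + 3)/(2*k**2 + 7*k + 9).
Δs = (2*k**2 + 7*k + 9)*factorial(k + 2)/(2*2**k), as required.
Σ_(k=1)^(6) t_k = s_(7) − s_(1) = 48195 − (15) = 48180.

Σ = 48180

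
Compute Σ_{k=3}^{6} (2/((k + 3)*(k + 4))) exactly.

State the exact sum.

Compute t_(k+1)/t_k: get (k + 3)/(k + 5).
Take A(k)=k + 3, B(k)=k + 5, C(k)=1.
f must satisfy (k + 3)·f(k+1) − (k + 4)·f(k) = 1.
Degrees (1,1,0) ⇒ d ≤ 1.
Solve for f: f(k) = k/3 (degree 1 ≤ 1).
Then R = B(k−1)f/C = k*(k + 4)/3, so s_k = R(k)·t_k = 2*k/(3*(k + 3)).
Δs = 2/(k**2 + 7*k + 12), as required.
Sum = s_(7) − s_(3); s_(7) = 7/15, s_(3) = 1/3 ⇒ 2/15.

Σ = 2/15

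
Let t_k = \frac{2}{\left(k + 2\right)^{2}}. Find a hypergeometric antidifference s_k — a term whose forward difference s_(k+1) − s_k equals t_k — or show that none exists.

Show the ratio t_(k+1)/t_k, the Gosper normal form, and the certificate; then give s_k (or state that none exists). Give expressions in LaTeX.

The ratio is (k + 2)**2/(k + 3)**2.
Gosper form: A/B · C(k+1)/C(k) with A=k**2 + 4*k + 4, B=k**2 + 6*k + 9, C=1.
f must satisfy (k**2 + 4*k + 4)·f(k+1) − (k**2 + 4*k + 4)·f(k) = 1.
From deg A=2, deg B=2, deg C=0: d=0.
Write f(k) = c0. Then LHS − RHS = -1, requiring -1 = 0: contradictory. No certificate.

none — t_k is not Gosper-summable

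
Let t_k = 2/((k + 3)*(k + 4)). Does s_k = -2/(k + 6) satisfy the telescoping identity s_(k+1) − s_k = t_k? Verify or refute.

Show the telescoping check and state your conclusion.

s_(k+1) = -2/(k + 7)
s_(k+1) − s_k = 2/((k + 6)*(k + 7))
(s_(k+1) − s_k) − t_k = 12*(-k - 5)/(k**4 + 20*k**3 + 145*k**2 + 450*k + 504)

Invalid: residual 12*(-k - 5)/(k**4 + 20*k**3 + 145*k**2 + 450*k + 504) ≠ 0.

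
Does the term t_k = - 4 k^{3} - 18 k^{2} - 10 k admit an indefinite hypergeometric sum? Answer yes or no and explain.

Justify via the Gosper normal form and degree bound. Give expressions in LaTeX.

Yes. s_k = k \left(- k^{3} - 4 k^{2} + 3 k + 2\right).

Step 1: r(k) = (2*k**3 + 15*k**2 + 29*k + 16)/(k*(2*k**2 + 9*k + 5)).
So A=1 and B=1, with C=k**3 + 9*k**2/2 + 5*k/2.
Set up (1)·f(k+1) − (1)·f(k) − (k**3 + 9*k**2/2 + 5*k/2) = 0.
Bound: deg f ≤ 4.
Solve for f: f(k) = k*(k - 1)*(k**2 + 5*k + 2)/4 (degree 4 ≤ 4).
R(k) = B(k−1)·f(k)/C(k) = (k - 1)*(k**2 + 5*k + 2)/(2*(2*k**2 + 9*k + 5)); s_k = R·t_k = k*(-k**3 - 4*k**2 + 3*k + 2).
Check: Δs_k = 2*k*(-2*k**2 - 9*k - 5). ✓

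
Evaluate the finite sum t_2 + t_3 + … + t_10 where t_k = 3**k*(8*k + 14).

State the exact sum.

Σ = 7971534

Step 1: r(k) = 3*(4*k + 11)/(4*k + 7).
Factor: A=3; B=1; C=k + 7/4.
Set up (3)·f(k+1) − (1)·f(k) − (k + 7/4) = 0.
d = 1 from the (0,0,1) case.
Solving with deg f ≤ 1: f(k) = (4*k + 1)/8.
So s_k = (B(k−1)f/C)·t_k = ((4*k + 1)/(2*(4*k + 7)))·t_k = 3**k*(4*k + 1).
s_(k+1) − s_k = 3**k*(8*k + 14) = t_k.
Sum = s_(11) − s_(2); s_(11) = 7971615, s_(2) = 81 ⇒ 7971534.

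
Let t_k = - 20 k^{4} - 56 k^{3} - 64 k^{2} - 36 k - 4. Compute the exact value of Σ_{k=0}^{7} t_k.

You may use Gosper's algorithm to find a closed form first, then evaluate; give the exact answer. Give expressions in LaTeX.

Σ = -147424

r(k) = (5*k**4 + 34*k**3 + 88*k**2 + 103*k + 45)/(5*k**4 + 14*k**3 + 16*k**2 + 9*k + 1) after simplifying.
Normal form (A,B,C) = (1, 1, k**4 + 14*k**3/5 + 16*k**2/5 + 9*k/5 + 1/5).
Need (1)·f(k+1) − (1)·f(k) = k**4 + 14*k**3/5 + 16*k**2/5 + 9*k/5 + 1/5.
deg f ≤ 5 (via 0,0,4).
A polynomial solution: f(k) = k*(k**4 + k**3 - 1)/5.
So s_k = (B(k−1)f/C)·t_k = (k*(k**4 + k**3 - 1)/(5*k**4 + 14*k**3 + 16*k**2 + 9*k + 1))·t_k = 4*k*(-k**4 - k**3 + 1).
Check: Δs_k = -20*k**4 - 56*k**3 - 64*k**2 - 36*k - 4. ✓
Evaluate s at k=8 and k=0: -147424 and 0; difference -147424.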